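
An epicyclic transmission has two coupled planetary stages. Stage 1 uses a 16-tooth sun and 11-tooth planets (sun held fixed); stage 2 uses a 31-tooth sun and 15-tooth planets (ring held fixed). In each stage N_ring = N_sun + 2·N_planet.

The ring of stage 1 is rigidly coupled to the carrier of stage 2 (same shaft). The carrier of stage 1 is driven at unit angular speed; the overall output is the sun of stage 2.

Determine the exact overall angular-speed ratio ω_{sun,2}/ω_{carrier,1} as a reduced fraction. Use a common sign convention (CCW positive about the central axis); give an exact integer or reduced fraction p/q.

Stage 1: N_ring = 16 + 2·11 = 38
Stage 1: 16(ω_s−ω_c) = −38(ω_r−ω_c),  ω_s=0, ω_c=1
Stage 1: ω_r = 1 − (16/38)(0−1) = 27/19
  ⇒ ω_r¹/ω_c¹ = 27/19
Stage 2: N_ring = 31 + 2·15 = 61
Stage 2: 31(ω_s−ω_c) = −61(ω_r−ω_c),  ω_r=0, ω_c=1
Stage 2: ω_s = 1 − (61/31)(0−1) = 92/31
  ⇒ ω_s²/ω_c² = 92/31
Coupling ω_c² = ω_r¹ ⇒ overall = 27/19 × 92/31 = 2484/589

2484/589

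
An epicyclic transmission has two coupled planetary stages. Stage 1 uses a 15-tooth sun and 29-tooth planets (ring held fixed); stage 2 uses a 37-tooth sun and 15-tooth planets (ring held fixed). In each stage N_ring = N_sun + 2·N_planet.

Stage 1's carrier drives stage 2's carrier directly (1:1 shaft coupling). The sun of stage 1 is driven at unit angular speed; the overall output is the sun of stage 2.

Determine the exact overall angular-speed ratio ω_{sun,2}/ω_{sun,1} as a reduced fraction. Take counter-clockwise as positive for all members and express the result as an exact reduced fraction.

Stage 1: N_ring = 15 + 2·29 = 73
Stage 1: 15(ω_s−ω_c) = −73(ω_r−ω_c),  ω_r=0, ω_s=1
Stage 1: 15(1−ω_c) = −73(0−ω_c)  ⇒  88ω_c = 15  ⇒  ω_c = 15/88
  ⇒ ω_c¹/ω_s¹ = 15/88
Stage 2: N_ring = 37 + 2·15 = 67
Stage 2: 37(ω_s−ω_c) = −67(ω_r−ω_c),  ω_r=0, ω_c=1
Stage 2: ω_s = 1 − (67/37)(0−1) = 104/37
  ⇒ ω_s²/ω_c² = 104/37
Coupling ω_c² = ω_c¹ ⇒ overall = 15/88 × 104/37 = 195/407

195/407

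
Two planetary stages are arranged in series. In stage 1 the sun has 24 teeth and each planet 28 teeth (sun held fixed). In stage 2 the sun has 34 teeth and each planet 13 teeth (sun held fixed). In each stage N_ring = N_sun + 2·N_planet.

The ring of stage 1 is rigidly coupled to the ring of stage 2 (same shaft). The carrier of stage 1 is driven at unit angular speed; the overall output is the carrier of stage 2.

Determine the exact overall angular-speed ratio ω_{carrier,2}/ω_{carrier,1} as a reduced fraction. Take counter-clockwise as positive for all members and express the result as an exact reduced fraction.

39/47

Stage 1: N_ring = 24 + 2·28 = 80
Stage 1: 24(ω_s−ω_c) = −80(ω_r−ω_c),  ω_s=0, ω_c=1
Stage 1: ω_r = 1 − (24/80)(0−1) = 13/10
  ⇒ ω_r¹/ω_c¹ = 13/10
Stage 2: N_ring = 34 + 2·13 = 60
Stage 2: 34(ω_s−ω_c) = −60(ω_r−ω_c),  ω_s=0, ω_r=1
Stage 2: 34(0−ω_c) = −60(1−ω_c)  ⇒  94ω_c = 60  ⇒  ω_c = 30/47
  ⇒ ω_c²/ω_r² = 30/47
Coupling ω_r² = ω_r¹ ⇒ overall = 13/10 × 30/47 = 39/47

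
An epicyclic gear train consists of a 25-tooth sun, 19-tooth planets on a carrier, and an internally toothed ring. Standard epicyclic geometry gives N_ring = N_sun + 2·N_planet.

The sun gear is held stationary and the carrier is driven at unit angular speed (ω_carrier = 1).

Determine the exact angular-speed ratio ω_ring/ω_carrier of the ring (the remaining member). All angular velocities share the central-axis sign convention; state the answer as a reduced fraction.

88/63

N_ring = 25 + 2·19 = 63
25(ω_s−ω_c) = −63(ω_r−ω_c),  ω_s=0, ω_c=1
ω_r = 1 − (25/63)(0−1) = 88/63
ω_r/ω_c = 88/63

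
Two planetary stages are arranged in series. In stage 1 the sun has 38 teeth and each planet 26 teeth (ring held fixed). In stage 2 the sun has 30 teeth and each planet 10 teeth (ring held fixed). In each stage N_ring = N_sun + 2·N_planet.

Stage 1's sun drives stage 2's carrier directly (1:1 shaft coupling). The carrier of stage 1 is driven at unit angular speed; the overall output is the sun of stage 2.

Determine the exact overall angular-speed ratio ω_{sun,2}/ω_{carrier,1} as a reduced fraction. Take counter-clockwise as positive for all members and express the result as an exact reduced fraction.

Stage 1: N_ring = 38 + 2·26 = 90
Stage 1: 38(ω_s−ω_c) = −90(ω_r−ω_c),  ω_r=0, ω_c=1
Stage 1: ω_s = 1 − (90/38)(0−1) = 64/19
  ⇒ ω_s¹/ω_c¹ = 64/19
Stage 2: N_ring = 30 + 2·10 = 50
Stage 2: 30(ω_s−ω_c) = −50(ω_r−ω_c),  ω_r=0, ω_c=1
Stage 2: ω_s = 1 − (50/30)(0−1) = 8/3
  ⇒ ω_s²/ω_c² = 8/3
Coupling ω_c² = ω_s¹ ⇒ overall = 64/19 × 8/3 = 512/57

512/57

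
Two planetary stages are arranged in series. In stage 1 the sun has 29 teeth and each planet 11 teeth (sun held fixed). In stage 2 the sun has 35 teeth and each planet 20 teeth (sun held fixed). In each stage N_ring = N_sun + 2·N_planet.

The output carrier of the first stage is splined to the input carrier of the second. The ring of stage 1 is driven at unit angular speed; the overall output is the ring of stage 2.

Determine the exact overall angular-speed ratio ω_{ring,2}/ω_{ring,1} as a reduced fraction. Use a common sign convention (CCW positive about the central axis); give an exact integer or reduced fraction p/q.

187/200

Stage 1: N_ring = 29 + 2·11 = 51
Stage 1: 29(ω_s−ω_c) = −51(ω_r−ω_c),  ω_s=0, ω_r=1
Stage 1: 29(0−ω_c) = −51(1−ω_c)  ⇒  80ω_c = 51  ⇒  ω_c = 51/80
  ⇒ ω_c¹/ω_r¹ = 51/80
Stage 2: N_ring = 35 + 2·20 = 75
Stage 2: 35(ω_s−ω_c) = −75(ω_r−ω_c),  ω_s=0, ω_c=1
Stage 2: ω_r = 1 − (35/75)(0−1) = 22/15
  ⇒ ω_r²/ω_c² = 22/15
Coupling ω_c² = ω_c¹ ⇒ overall = 51/80 × 22/15 = 187/200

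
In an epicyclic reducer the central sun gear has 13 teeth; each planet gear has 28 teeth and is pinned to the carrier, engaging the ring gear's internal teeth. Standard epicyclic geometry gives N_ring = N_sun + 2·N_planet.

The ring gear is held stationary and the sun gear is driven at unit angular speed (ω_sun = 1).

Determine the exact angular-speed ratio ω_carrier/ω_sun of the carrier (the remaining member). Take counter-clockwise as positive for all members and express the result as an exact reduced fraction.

13/82

N_ring = 13 + 2·28 = 69
13(ω_s−ω_c) = −69(ω_r−ω_c),  ω_r=0, ω_s=1
13(1−ω_c) = −69(0−ω_c)  ⇒  82ω_c = 13  ⇒  ω_c = 13/82
ω_c/ω_s = 13/82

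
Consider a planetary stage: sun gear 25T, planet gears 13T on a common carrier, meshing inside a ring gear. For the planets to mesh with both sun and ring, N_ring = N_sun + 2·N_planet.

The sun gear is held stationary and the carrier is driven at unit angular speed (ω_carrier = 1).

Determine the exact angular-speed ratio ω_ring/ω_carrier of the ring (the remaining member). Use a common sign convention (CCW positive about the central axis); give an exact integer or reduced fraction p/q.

N_ring = 25 + 2·13 = 51
25(ω_s−ω_c) = −51(ω_r−ω_c),  ω_s=0, ω_c=1
ω_r = 1 − (25/51)(0−1) = 76/51
ω_r/ω_c = 76/51

76/51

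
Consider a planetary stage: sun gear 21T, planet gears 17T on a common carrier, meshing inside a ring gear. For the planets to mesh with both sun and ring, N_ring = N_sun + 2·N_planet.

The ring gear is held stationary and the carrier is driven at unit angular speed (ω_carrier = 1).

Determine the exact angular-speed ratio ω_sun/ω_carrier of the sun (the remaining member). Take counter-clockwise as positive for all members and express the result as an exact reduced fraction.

76/21

N_ring = 21 + 2·17 = 55
21(ω_s−ω_c) = −55(ω_r−ω_c),  ω_r=0, ω_c=1
ω_s = 1 − (55/21)(0−1) = 76/21
ω_s/ω_c = 76/21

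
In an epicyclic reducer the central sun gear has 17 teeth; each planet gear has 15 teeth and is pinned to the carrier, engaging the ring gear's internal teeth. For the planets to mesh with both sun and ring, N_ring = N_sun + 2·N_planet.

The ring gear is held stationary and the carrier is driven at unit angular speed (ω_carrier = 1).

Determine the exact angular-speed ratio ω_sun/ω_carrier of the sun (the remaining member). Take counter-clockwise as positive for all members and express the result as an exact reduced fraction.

64/17

N_ring = 17 + 2·15 = 47
17(ω_s−ω_c) = −47(ω_r−ω_c),  ω_r=0, ω_c=1
ω_s = 1 − (47/17)(0−1) = 64/17
ω_s/ω_c = 64/17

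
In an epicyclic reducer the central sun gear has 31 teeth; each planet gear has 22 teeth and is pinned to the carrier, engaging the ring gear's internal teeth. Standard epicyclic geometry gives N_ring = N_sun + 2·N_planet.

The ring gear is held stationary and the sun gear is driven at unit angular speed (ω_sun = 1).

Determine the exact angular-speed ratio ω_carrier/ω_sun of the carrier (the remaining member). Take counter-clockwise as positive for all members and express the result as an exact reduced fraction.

31/106

N_ring = 31 + 2·22 = 75
31(ω_s−ω_c) = −75(ω_r−ω_c),  ω_r=0, ω_s=1
31(1−ω_c) = −75(0−ω_c)  ⇒  106ω_c = 31  ⇒  ω_c = 31/106
ω_c/ω_s = 31/106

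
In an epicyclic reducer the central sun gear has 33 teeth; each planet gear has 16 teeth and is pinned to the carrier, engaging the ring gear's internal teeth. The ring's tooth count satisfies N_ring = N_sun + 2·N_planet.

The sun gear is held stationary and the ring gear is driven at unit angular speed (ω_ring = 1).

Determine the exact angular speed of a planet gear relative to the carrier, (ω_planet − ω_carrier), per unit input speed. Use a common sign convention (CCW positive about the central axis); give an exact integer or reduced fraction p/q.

N_ring = 33 + 2·16 = 65
33(ω_s−ω_c) = −65(ω_r−ω_c),  ω_s=0, ω_r=1
33(0−ω_c) = −65(1−ω_c)  ⇒  98ω_c = 65  ⇒  ω_c = 65/98
sun–planet: 33·(0−65/98) = −16·(ω_p−ω_c)  ⇒  ω_p−ω_c = −(33/16)·(-65/98) = 2145/1568

2145/1568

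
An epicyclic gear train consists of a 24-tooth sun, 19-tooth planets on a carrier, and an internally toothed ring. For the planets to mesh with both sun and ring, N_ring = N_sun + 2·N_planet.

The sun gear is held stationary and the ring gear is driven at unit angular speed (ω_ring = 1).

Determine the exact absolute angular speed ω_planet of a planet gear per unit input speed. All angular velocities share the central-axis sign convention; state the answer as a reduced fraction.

31/19

N_ring = 24 + 2·19 = 62
24(ω_s−ω_c) = −62(ω_r−ω_c),  ω_s=0, ω_r=1
24(0−ω_c) = −62(1−ω_c)  ⇒  86ω_c = 62  ⇒  ω_c = 31/43
sun–planet: 24·(0−31/43) = −19·(ω_p−ω_c)  ⇒  ω_p−ω_c = −(24/19)·(-31/43) = 744/817
ω_p = 31/43 + 744/817 = 31/19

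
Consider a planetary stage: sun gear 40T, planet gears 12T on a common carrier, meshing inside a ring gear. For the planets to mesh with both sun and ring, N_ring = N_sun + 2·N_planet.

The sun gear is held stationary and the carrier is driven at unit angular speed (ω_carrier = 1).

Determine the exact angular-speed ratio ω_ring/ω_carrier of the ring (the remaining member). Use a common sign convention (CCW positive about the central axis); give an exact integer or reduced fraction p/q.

N_ring = 40 + 2·12 = 64
40(ω_s−ω_c) = −64(ω_r−ω_c),  ω_s=0, ω_c=1
ω_r = 1 − (40/64)(0−1) = 13/8
ω_r/ω_c = 13/8

13/8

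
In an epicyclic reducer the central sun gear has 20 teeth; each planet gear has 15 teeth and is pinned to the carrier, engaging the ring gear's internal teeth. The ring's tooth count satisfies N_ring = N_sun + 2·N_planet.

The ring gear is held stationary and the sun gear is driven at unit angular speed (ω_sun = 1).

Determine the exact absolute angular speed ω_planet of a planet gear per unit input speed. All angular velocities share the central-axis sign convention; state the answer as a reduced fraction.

N_ring = 20 + 2·15 = 50
20(ω_s−ω_c) = −50(ω_r−ω_c),  ω_r=0, ω_s=1
20(1−ω_c) = −50(0−ω_c)  ⇒  70ω_c = 20  ⇒  ω_c = 2/7
sun–planet: 20·(1−2/7) = −15·(ω_p−ω_c)  ⇒  ω_p−ω_c = −(20/15)·(5/7) = -20/21
ω_p = 2/7 − 20/21 = -2/3

-2/3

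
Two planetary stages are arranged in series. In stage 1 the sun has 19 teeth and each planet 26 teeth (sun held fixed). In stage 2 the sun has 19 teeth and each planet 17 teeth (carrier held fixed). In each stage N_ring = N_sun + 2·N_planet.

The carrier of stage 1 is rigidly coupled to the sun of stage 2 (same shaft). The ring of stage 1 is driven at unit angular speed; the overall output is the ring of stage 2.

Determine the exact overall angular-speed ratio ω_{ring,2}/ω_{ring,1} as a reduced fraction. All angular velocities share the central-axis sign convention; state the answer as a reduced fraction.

Stage 1: N_ring = 19 + 2·26 = 71
Stage 1: 19(ω_s−ω_c) = −71(ω_r−ω_c),  ω_s=0, ω_r=1
Stage 1: 19(0−ω_c) = −71(1−ω_c)  ⇒  90ω_c = 71  ⇒  ω_c = 71/90
  ⇒ ω_c¹/ω_r¹ = 71/90
Stage 2: N_ring = 19 + 2·17 = 53
Stage 2: 19(ω_s−ω_c) = −53(ω_r−ω_c),  ω_c=0, ω_s=1
Stage 2: ω_r = 0 − (19/53)(1−0) = -19/53
  ⇒ ω_r²/ω_s² = -19/53
Coupling ω_s² = ω_c¹ ⇒ overall = 71/90 × -19/53 = -1349/4770

-1349/4770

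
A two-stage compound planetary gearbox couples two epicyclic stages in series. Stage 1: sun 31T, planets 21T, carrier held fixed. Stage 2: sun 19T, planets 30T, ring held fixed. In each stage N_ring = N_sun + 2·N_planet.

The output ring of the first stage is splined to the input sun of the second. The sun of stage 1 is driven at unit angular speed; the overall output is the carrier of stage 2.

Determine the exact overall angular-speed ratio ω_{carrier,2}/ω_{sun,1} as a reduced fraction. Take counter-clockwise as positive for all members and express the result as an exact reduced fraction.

Stage 1: N_ring = 31 + 2·21 = 73
Stage 1: 31(ω_s−ω_c) = −73(ω_r−ω_c),  ω_c=0, ω_s=1
Stage 1: ω_r = 0 − (31/73)(1−0) = -31/73
  ⇒ ω_r¹/ω_s¹ = -31/73
Stage 2: N_ring = 19 + 2·30 = 79
Stage 2: 19(ω_s−ω_c) = −79(ω_r−ω_c),  ω_r=0, ω_s=1
Stage 2: 19(1−ω_c) = −79(0−ω_c)  ⇒  98ω_c = 19  ⇒  ω_c = 19/98
  ⇒ ω_c²/ω_s² = 19/98
Coupling ω_s² = ω_r¹ ⇒ overall = -31/73 × 19/98 = -589/7154

-589/7154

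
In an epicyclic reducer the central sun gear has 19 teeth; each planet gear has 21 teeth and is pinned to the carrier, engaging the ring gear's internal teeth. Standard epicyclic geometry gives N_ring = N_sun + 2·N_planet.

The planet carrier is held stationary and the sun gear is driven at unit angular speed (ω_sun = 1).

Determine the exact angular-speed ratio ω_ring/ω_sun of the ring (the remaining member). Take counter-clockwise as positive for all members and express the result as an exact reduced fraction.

N_ring = 19 + 2·21 = 61
19(ω_s−ω_c) = −61(ω_r−ω_c),  ω_c=0, ω_s=1
ω_r = 0 − (19/61)(1−0) = -19/61
ω_r/ω_s = -19/61

-19/61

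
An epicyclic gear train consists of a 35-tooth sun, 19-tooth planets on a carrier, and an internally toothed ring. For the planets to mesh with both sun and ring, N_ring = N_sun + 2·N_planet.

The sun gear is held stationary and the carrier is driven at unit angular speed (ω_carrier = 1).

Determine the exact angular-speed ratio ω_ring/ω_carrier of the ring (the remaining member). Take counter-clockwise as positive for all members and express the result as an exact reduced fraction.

N_ring = 35 + 2·19 = 73
35(ω_s−ω_c) = −73(ω_r−ω_c),  ω_s=0, ω_c=1
ω_r = 1 − (35/73)(0−1) = 108/73
ω_r/ω_c = 108/73

108/73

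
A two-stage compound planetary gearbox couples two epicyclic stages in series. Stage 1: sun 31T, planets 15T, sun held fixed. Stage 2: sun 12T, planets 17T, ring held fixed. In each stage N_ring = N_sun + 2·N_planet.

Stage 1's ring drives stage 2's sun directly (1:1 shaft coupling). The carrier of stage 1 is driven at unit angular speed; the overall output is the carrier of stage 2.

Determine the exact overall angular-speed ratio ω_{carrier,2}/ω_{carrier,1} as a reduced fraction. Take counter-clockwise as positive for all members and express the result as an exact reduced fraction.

Stage 1: N_ring = 31 + 2·15 = 61
Stage 1: 31(ω_s−ω_c) = −61(ω_r−ω_c),  ω_s=0, ω_c=1
Stage 1: ω_r = 1 − (31/61)(0−1) = 92/61
  ⇒ ω_r¹/ω_c¹ = 92/61
Stage 2: N_ring = 12 + 2·17 = 46
Stage 2: 12(ω_s−ω_c) = −46(ω_r−ω_c),  ω_r=0, ω_s=1
Stage 2: 12(1−ω_c) = −46(0−ω_c)  ⇒  58ω_c = 12  ⇒  ω_c = 6/29
  ⇒ ω_c²/ω_s² = 6/29
Coupling ω_s² = ω_r¹ ⇒ overall = 92/61 × 6/29 = 552/1769

552/1769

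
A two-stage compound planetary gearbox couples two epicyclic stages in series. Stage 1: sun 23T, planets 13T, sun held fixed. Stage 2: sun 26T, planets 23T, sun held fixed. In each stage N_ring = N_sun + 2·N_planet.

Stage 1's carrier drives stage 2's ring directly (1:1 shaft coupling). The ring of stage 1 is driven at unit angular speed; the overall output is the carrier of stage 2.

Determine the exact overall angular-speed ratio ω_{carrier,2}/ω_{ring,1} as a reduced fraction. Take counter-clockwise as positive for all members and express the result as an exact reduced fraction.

1/2

Stage 1: N_ring = 23 + 2·13 = 49
Stage 1: 23(ω_s−ω_c) = −49(ω_r−ω_c),  ω_s=0, ω_r=1
Stage 1: 23(0−ω_c) = −49(1−ω_c)  ⇒  72ω_c = 49  ⇒  ω_c = 49/72
  ⇒ ω_c¹/ω_r¹ = 49/72
Stage 2: N_ring = 26 + 2·23 = 72
Stage 2: 26(ω_s−ω_c) = −72(ω_r−ω_c),  ω_s=0, ω_r=1
Stage 2: 26(0−ω_c) = −72(1−ω_c)  ⇒  98ω_c = 72  ⇒  ω_c = 36/49
  ⇒ ω_c²/ω_r² = 36/49
Coupling ω_r² = ω_c¹ ⇒ overall = 49/72 × 36/49 = 1/2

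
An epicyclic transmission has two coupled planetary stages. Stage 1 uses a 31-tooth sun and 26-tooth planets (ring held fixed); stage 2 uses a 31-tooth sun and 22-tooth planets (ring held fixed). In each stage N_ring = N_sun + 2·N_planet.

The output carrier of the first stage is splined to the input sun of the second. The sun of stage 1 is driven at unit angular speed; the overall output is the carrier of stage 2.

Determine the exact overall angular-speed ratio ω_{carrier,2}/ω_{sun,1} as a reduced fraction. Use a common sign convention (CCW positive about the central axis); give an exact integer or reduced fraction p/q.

Stage 1: N_ring = 31 + 2·26 = 83
Stage 1: 31(ω_s−ω_c) = −83(ω_r−ω_c),  ω_r=0, ω_s=1
Stage 1: 31(1−ω_c) = −83(0−ω_c)  ⇒  114ω_c = 31  ⇒  ω_c = 31/114
  ⇒ ω_c¹/ω_s¹ = 31/114
Stage 2: N_ring = 31 + 2·22 = 75
Stage 2: 31(ω_s−ω_c) = −75(ω_r−ω_c),  ω_r=0, ω_s=1
Stage 2: 31(1−ω_c) = −75(0−ω_c)  ⇒  106ω_c = 31  ⇒  ω_c = 31/106
  ⇒ ω_c²/ω_s² = 31/106
Coupling ω_s² = ω_c¹ ⇒ overall = 31/114 × 31/106 = 961/12084

961/12084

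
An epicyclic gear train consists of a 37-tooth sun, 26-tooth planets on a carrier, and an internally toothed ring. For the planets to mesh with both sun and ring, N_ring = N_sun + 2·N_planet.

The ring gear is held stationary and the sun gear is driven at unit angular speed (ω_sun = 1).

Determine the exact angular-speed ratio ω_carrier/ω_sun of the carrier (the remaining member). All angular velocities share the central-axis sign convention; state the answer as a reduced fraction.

37/126

N_ring = 37 + 2·26 = 89
37(ω_s−ω_c) = −89(ω_r−ω_c),  ω_r=0, ω_s=1
37(1−ω_c) = −89(0−ω_c)  ⇒  126ω_c = 37  ⇒  ω_c = 37/126
ω_c/ω_s = 37/126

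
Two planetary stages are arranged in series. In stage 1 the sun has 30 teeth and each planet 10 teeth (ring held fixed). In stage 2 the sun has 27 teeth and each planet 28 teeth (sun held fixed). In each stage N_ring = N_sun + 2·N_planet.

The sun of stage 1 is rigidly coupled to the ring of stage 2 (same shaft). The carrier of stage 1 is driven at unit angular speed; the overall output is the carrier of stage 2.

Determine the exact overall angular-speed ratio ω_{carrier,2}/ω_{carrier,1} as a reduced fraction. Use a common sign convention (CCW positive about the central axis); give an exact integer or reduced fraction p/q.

Stage 1: N_ring = 30 + 2·10 = 50
Stage 1: 30(ω_s−ω_c) = −50(ω_r−ω_c),  ω_r=0, ω_c=1
Stage 1: ω_s = 1 − (50/30)(0−1) = 8/3
  ⇒ ω_s¹/ω_c¹ = 8/3
Stage 2: N_ring = 27 + 2·28 = 83
Stage 2: 27(ω_s−ω_c) = −83(ω_r−ω_c),  ω_s=0, ω_r=1
Stage 2: 27(0−ω_c) = −83(1−ω_c)  ⇒  110ω_c = 83  ⇒  ω_c = 83/110
  ⇒ ω_c²/ω_r² = 83/110
Coupling ω_r² = ω_s¹ ⇒ overall = 8/3 × 83/110 = 332/165

332/165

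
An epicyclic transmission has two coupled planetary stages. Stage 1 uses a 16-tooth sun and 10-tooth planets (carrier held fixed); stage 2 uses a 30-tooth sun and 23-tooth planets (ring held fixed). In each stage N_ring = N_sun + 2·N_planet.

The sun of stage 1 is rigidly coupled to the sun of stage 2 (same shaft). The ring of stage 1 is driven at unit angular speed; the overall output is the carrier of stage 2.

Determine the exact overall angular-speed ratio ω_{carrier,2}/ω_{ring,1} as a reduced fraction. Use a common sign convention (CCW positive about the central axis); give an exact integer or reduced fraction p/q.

-135/212

Stage 1: N_ring = 16 + 2·10 = 36
Stage 1: 16(ω_s−ω_c) = −36(ω_r−ω_c),  ω_c=0, ω_r=1
Stage 1: ω_s = 0 − (36/16)(1−0) = -9/4
  ⇒ ω_s¹/ω_r¹ = -9/4
Stage 2: N_ring = 30 + 2·23 = 76
Stage 2: 30(ω_s−ω_c) = −76(ω_r−ω_c),  ω_r=0, ω_s=1
Stage 2: 30(1−ω_c) = −76(0−ω_c)  ⇒  106ω_c = 30  ⇒  ω_c = 15/53
  ⇒ ω_c²/ω_s² = 15/53
Coupling ω_s² = ω_s¹ ⇒ overall = -9/4 × 15/53 = -135/212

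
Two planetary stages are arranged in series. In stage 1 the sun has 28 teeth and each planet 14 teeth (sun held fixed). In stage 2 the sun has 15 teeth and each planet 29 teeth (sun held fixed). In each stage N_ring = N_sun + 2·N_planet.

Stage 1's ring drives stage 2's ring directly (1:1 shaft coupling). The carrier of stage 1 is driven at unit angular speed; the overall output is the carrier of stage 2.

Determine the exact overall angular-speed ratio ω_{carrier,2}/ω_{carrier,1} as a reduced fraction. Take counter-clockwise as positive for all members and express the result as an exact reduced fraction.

219/176

Stage 1: N_ring = 28 + 2·14 = 56
Stage 1: 28(ω_s−ω_c) = −56(ω_r−ω_c),  ω_s=0, ω_c=1
Stage 1: ω_r = 1 − (28/56)(0−1) = 3/2
  ⇒ ω_r¹/ω_c¹ = 3/2
Stage 2: N_ring = 15 + 2·29 = 73
Stage 2: 15(ω_s−ω_c) = −73(ω_r−ω_c),  ω_s=0, ω_r=1
Stage 2: 15(0−ω_c) = −73(1−ω_c)  ⇒  88ω_c = 73  ⇒  ω_c = 73/88
  ⇒ ω_c²/ω_r² = 73/88
Coupling ω_r² = ω_r¹ ⇒ overall = 3/2 × 73/88 = 219/176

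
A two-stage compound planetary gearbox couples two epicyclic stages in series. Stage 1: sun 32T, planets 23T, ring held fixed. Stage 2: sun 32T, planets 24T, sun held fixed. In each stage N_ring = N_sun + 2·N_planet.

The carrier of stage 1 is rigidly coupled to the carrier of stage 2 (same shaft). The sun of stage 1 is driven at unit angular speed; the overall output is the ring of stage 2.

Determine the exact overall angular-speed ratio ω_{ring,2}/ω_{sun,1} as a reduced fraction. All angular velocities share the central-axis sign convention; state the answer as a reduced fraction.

Stage 1: N_ring = 32 + 2·23 = 78
Stage 1: 32(ω_s−ω_c) = −78(ω_r−ω_c),  ω_r=0, ω_s=1
Stage 1: 32(1−ω_c) = −78(0−ω_c)  ⇒  110ω_c = 32  ⇒  ω_c = 16/55
  ⇒ ω_c¹/ω_s¹ = 16/55
Stage 2: N_ring = 32 + 2·24 = 80
Stage 2: 32(ω_s−ω_c) = −80(ω_r−ω_c),  ω_s=0, ω_c=1
Stage 2: ω_r = 1 − (32/80)(0−1) = 7/5
  ⇒ ω_r²/ω_c² = 7/5
Coupling ω_c² = ω_c¹ ⇒ overall = 16/55 × 7/5 = 112/275

112/275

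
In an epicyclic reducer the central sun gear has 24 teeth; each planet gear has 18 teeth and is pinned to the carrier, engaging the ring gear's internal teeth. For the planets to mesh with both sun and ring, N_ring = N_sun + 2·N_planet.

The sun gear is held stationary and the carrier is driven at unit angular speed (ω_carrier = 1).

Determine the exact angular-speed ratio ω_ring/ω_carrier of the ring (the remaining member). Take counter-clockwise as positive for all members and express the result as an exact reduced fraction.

N_ring = 24 + 2·18 = 60
24(ω_s−ω_c) = −60(ω_r−ω_c),  ω_s=0, ω_c=1
ω_r = 1 − (24/60)(0−1) = 7/5
ω_r/ω_c = 7/5

7/5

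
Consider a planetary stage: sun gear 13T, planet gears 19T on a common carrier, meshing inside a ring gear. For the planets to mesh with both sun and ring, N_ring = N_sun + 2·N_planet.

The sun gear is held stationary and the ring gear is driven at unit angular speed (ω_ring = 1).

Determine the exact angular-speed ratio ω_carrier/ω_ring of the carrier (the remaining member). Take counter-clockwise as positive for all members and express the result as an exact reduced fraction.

N_ring = 13 + 2·19 = 51
13(ω_s−ω_c) = −51(ω_r−ω_c),  ω_s=0, ω_r=1
13(0−ω_c) = −51(1−ω_c)  ⇒  64ω_c = 51  ⇒  ω_c = 51/64
ω_c/ω_r = 51/64

51/64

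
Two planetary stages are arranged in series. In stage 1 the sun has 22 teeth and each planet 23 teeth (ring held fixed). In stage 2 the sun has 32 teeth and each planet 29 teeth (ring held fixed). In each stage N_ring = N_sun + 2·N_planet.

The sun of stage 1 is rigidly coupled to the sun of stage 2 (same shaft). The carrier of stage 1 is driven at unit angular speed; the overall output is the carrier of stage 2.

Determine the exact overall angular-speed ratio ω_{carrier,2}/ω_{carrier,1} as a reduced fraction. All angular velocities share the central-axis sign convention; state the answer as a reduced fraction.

Stage 1: N_ring = 22 + 2·23 = 68
Stage 1: 22(ω_s−ω_c) = −68(ω_r−ω_c),  ω_r=0, ω_c=1
Stage 1: ω_s = 1 − (68/22)(0−1) = 45/11
  ⇒ ω_s¹/ω_c¹ = 45/11
Stage 2: N_ring = 32 + 2·29 = 90
Stage 2: 32(ω_s−ω_c) = −90(ω_r−ω_c),  ω_r=0, ω_s=1
Stage 2: 32(1−ω_c) = −90(0−ω_c)  ⇒  122ω_c = 32  ⇒  ω_c = 16/61
  ⇒ ω_c²/ω_s² = 16/61
Coupling ω_s² = ω_s¹ ⇒ overall = 45/11 × 16/61 = 720/671

720/671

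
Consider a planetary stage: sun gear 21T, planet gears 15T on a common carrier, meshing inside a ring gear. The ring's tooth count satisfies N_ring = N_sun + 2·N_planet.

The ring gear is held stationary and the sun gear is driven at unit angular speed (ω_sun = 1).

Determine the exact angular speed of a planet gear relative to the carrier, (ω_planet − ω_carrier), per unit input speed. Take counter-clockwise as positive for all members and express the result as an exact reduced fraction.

N_ring = 21 + 2·15 = 51
21(ω_s−ω_c) = −51(ω_r−ω_c),  ω_r=0, ω_s=1
21(1−ω_c) = −51(0−ω_c)  ⇒  72ω_c = 21  ⇒  ω_c = 7/24
sun–planet: 21·(1−7/24) = −15·(ω_p−ω_c)  ⇒  ω_p−ω_c = −(21/15)·(17/24) = -119/120

-119/120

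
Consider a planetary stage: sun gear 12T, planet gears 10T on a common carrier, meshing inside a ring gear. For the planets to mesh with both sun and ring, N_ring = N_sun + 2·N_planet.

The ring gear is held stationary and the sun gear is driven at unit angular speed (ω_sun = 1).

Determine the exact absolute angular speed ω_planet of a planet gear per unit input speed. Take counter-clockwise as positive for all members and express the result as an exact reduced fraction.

-3/5

N_ring = 12 + 2·10 = 32
12(ω_s−ω_c) = −32(ω_r−ω_c),  ω_r=0, ω_s=1
12(1−ω_c) = −32(0−ω_c)  ⇒  44ω_c = 12  ⇒  ω_c = 3/11
sun–planet: 12·(1−3/11) = −10·(ω_p−ω_c)  ⇒  ω_p−ω_c = −(12/10)·(8/11) = -48/55
ω_p = 3/11 − 48/55 = -3/5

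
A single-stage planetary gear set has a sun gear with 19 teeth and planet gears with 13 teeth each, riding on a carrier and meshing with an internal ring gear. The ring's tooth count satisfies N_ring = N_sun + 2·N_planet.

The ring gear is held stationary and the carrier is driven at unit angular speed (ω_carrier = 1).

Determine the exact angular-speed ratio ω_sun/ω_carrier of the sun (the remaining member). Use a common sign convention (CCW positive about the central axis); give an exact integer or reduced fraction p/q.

64/19

N_ring = 19 + 2·13 = 45
19(ω_s−ω_c) = −45(ω_r−ω_c),  ω_r=0, ω_c=1
ω_s = 1 − (45/19)(0−1) = 64/19
ω_s/ω_c = 64/19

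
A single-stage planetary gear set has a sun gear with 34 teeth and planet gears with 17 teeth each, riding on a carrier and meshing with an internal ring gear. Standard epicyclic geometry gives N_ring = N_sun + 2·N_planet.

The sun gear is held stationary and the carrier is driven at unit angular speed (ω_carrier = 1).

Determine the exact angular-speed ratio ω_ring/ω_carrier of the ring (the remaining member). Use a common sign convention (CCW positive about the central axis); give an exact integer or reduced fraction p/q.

N_ring = 34 + 2·17 = 68
34(ω_s−ω_c) = −68(ω_r−ω_c),  ω_s=0, ω_c=1
ω_r = 1 − (34/68)(0−1) = 3/2
ω_r/ω_c = 3/2

3/2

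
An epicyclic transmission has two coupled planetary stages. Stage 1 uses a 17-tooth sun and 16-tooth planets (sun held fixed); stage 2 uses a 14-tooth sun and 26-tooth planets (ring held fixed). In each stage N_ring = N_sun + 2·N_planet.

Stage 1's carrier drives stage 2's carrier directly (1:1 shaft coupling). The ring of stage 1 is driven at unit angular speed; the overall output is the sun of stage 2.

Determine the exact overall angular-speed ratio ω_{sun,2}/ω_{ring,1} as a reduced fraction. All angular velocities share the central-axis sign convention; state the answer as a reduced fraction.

140/33

Stage 1: N_ring = 17 + 2·16 = 49
Stage 1: 17(ω_s−ω_c) = −49(ω_r−ω_c),  ω_s=0, ω_r=1
Stage 1: 17(0−ω_c) = −49(1−ω_c)  ⇒  66ω_c = 49  ⇒  ω_c = 49/66
  ⇒ ω_c¹/ω_r¹ = 49/66
Stage 2: N_ring = 14 + 2·26 = 66
Stage 2: 14(ω_s−ω_c) = −66(ω_r−ω_c),  ω_r=0, ω_c=1
Stage 2: ω_s = 1 − (66/14)(0−1) = 40/7
  ⇒ ω_s²/ω_c² = 40/7
Coupling ω_c² = ω_c¹ ⇒ overall = 49/66 × 40/7 = 140/33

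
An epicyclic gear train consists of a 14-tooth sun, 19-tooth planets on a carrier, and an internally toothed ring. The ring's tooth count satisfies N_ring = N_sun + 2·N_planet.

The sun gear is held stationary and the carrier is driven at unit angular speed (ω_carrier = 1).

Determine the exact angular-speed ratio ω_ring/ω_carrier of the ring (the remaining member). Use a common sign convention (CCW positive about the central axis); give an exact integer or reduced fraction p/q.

N_ring = 14 + 2·19 = 52
14(ω_s−ω_c) = −52(ω_r−ω_c),  ω_s=0, ω_c=1
ω_r = 1 − (14/52)(0−1) = 33/26
ω_r/ω_c = 33/26

33/26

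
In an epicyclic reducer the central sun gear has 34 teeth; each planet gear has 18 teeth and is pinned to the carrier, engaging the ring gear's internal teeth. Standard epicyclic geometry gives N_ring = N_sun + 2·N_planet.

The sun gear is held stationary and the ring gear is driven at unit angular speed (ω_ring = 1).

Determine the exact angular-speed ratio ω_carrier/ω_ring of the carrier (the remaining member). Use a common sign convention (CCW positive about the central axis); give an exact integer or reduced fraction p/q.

N_ring = 34 + 2·18 = 70
34(ω_s−ω_c) = −70(ω_r−ω_c),  ω_s=0, ω_r=1
34(0−ω_c) = −70(1−ω_c)  ⇒  104ω_c = 70  ⇒  ω_c = 35/52
ω_c/ω_r = 35/52

35/52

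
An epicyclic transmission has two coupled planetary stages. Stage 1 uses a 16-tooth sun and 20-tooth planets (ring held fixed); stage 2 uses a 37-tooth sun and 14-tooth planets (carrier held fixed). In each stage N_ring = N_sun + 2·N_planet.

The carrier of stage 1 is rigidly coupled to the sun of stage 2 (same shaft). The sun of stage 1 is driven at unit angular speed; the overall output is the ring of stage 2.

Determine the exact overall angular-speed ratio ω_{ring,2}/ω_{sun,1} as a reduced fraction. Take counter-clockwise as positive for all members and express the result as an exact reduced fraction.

Stage 1: N_ring = 16 + 2·20 = 56
Stage 1: 16(ω_s−ω_c) = −56(ω_r−ω_c),  ω_r=0, ω_s=1
Stage 1: 16(1−ω_c) = −56(0−ω_c)  ⇒  72ω_c = 16  ⇒  ω_c = 2/9
  ⇒ ω_c¹/ω_s¹ = 2/9
Stage 2: N_ring = 37 + 2·14 = 65
Stage 2: 37(ω_s−ω_c) = −65(ω_r−ω_c),  ω_c=0, ω_s=1
Stage 2: ω_r = 0 − (37/65)(1−0) = -37/65
  ⇒ ω_r²/ω_s² = -37/65
Coupling ω_s² = ω_c¹ ⇒ overall = 2/9 × -37/65 = -74/585

-74/585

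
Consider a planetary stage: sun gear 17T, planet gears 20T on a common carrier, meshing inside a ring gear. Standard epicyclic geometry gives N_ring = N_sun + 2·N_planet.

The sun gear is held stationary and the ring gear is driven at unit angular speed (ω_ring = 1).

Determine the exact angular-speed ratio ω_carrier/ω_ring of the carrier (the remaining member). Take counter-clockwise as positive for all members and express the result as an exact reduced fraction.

57/74

N_ring = 17 + 2·20 = 57
17(ω_s−ω_c) = −57(ω_r−ω_c),  ω_s=0, ω_r=1
17(0−ω_c) = −57(1−ω_c)  ⇒  74ω_c = 57  ⇒  ω_c = 57/74
ω_c/ω_r = 57/74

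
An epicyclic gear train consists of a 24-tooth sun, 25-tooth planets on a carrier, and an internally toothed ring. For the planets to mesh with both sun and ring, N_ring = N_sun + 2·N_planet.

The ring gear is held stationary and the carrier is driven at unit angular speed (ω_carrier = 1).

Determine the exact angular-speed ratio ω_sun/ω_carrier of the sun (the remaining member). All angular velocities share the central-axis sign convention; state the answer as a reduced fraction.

N_ring = 24 + 2·25 = 74
24(ω_s−ω_c) = −74(ω_r−ω_c),  ω_r=0, ω_c=1
ω_s = 1 − (74/24)(0−1) = 49/12
ω_s/ω_c = 49/12

49/12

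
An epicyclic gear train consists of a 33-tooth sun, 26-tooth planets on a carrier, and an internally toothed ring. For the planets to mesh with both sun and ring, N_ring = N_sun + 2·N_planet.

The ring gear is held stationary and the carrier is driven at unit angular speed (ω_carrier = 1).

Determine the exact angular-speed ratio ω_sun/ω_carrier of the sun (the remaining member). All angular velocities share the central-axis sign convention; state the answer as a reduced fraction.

118/33

N_ring = 33 + 2·26 = 85
33(ω_s−ω_c) = −85(ω_r−ω_c),  ω_r=0, ω_c=1
ω_s = 1 − (85/33)(0−1) = 118/33
ω_s/ω_c = 118/33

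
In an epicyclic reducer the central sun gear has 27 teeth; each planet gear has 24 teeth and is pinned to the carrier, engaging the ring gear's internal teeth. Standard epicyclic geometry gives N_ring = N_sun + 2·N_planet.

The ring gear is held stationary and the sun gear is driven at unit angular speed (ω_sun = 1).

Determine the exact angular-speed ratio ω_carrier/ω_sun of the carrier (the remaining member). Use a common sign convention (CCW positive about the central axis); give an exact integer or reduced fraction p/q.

N_ring = 27 + 2·24 = 75
27(ω_s−ω_c) = −75(ω_r−ω_c),  ω_r=0, ω_s=1
27(1−ω_c) = −75(0−ω_c)  ⇒  102ω_c = 27  ⇒  ω_c = 9/34
ω_c/ω_s = 9/34

9/34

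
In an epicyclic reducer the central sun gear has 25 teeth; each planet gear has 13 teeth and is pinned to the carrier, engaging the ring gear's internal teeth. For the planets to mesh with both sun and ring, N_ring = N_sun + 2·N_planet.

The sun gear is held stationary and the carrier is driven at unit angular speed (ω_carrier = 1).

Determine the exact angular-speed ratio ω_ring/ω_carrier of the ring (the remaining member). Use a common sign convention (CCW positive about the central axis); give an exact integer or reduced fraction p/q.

N_ring = 25 + 2·13 = 51
25(ω_s−ω_c) = −51(ω_r−ω_c),  ω_s=0, ω_c=1
ω_r = 1 − (25/51)(0−1) = 76/51
ω_r/ω_c = 76/51

76/51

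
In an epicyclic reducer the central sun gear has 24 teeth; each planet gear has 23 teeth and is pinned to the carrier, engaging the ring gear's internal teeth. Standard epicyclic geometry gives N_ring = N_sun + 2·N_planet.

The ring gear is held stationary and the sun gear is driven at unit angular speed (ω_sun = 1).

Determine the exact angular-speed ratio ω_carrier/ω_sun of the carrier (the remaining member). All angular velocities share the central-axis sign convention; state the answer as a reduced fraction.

N_ring = 24 + 2·23 = 70
24(ω_s−ω_c) = −70(ω_r−ω_c),  ω_r=0, ω_s=1
24(1−ω_c) = −70(0−ω_c)  ⇒  94ω_c = 24  ⇒  ω_c = 12/47
ω_c/ω_s = 12/47

12/47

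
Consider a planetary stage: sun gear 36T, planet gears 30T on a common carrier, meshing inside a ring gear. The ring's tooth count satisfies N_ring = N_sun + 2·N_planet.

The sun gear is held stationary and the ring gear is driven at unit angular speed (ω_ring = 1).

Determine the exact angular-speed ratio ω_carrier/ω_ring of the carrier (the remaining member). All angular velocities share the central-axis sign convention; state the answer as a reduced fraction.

N_ring = 36 + 2·30 = 96
36(ω_s−ω_c) = −96(ω_r−ω_c),  ω_s=0, ω_r=1
36(0−ω_c) = −96(1−ω_c)  ⇒  132ω_c = 96  ⇒  ω_c = 8/11
ω_c/ω_r = 8/11

8/11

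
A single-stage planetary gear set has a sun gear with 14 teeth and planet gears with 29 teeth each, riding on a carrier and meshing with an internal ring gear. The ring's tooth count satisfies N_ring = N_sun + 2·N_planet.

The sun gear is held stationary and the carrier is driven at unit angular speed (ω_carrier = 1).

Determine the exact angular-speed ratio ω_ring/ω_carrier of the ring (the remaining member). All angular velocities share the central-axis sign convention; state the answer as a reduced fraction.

43/36

N_ring = 14 + 2·29 = 72
14(ω_s−ω_c) = −72(ω_r−ω_c),  ω_s=0, ω_c=1
ω_r = 1 − (14/72)(0−1) = 43/36
ω_r/ω_c = 43/36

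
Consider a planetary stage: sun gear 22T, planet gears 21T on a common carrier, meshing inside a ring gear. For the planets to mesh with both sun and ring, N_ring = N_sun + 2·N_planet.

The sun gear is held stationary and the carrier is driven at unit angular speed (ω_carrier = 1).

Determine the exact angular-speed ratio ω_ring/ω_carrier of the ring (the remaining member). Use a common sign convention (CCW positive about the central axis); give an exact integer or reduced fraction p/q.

N_ring = 22 + 2·21 = 64
22(ω_s−ω_c) = −64(ω_r−ω_c),  ω_s=0, ω_c=1
ω_r = 1 − (22/64)(0−1) = 43/32
ω_r/ω_c = 43/32

43/32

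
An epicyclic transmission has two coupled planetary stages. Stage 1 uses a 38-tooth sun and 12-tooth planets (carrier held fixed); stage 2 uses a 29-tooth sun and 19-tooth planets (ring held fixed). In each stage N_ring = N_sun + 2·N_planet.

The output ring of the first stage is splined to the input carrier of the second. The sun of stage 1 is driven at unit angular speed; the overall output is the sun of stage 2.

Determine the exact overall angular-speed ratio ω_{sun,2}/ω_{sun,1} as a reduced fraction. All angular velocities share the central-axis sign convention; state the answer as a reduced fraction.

-1824/899

Stage 1: N_ring = 38 + 2·12 = 62
Stage 1: 38(ω_s−ω_c) = −62(ω_r−ω_c),  ω_c=0, ω_s=1
Stage 1: ω_r = 0 − (38/62)(1−0) = -19/31
  ⇒ ω_r¹/ω_s¹ = -19/31
Stage 2: N_ring = 29 + 2·19 = 67
Stage 2: 29(ω_s−ω_c) = −67(ω_r−ω_c),  ω_r=0, ω_c=1
Stage 2: ω_s = 1 − (67/29)(0−1) = 96/29
  ⇒ ω_s²/ω_c² = 96/29
Coupling ω_c² = ω_r¹ ⇒ overall = -19/31 × 96/29 = -1824/899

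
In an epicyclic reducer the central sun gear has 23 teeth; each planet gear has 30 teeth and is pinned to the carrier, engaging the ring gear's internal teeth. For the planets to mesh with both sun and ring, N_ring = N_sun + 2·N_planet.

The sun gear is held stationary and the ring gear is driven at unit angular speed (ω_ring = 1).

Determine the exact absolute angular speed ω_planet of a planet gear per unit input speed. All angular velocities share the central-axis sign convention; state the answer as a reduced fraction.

N_ring = 23 + 2·30 = 83
23(ω_s−ω_c) = −83(ω_r−ω_c),  ω_s=0, ω_r=1
23(0−ω_c) = −83(1−ω_c)  ⇒  106ω_c = 83  ⇒  ω_c = 83/106
sun–planet: 23·(0−83/106) = −30·(ω_p−ω_c)  ⇒  ω_p−ω_c = −(23/30)·(-83/106) = 1909/3180
ω_p = 83/106 + 1909/3180 = 83/60

83/60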